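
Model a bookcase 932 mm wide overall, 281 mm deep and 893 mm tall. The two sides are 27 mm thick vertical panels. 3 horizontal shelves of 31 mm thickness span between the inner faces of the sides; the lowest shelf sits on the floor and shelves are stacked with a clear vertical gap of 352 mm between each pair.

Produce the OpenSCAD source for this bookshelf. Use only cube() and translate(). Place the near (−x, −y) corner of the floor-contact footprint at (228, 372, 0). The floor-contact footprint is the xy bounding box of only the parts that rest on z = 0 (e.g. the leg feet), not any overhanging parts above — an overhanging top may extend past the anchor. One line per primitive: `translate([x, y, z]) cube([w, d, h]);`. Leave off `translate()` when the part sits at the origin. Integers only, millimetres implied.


translate([228, 372, 0]) cube([27, 281, 893]);
translate([1133, 372, 0]) cube([27, 281, 893]);
translate([255, 372, 0]) cube([878, 281, 31]);
translate([255, 372, 383]) cube([878, 281, 31]);
translate([255, 372, 766]) cube([878, 281, 31]);


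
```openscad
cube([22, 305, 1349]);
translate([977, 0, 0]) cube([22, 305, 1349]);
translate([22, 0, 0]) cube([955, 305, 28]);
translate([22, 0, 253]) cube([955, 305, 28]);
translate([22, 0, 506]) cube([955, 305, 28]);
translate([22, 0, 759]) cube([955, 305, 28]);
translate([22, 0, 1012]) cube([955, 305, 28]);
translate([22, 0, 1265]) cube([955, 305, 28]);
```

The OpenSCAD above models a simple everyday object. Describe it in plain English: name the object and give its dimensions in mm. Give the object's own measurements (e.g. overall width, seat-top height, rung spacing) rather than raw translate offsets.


An open bookshelf. Two side panels, each 22 mm thick, 305 mm deep and 1349 mm tall, stand 999 mm apart (outside-to-outside). Between them sit 6 shelves, each 28 mm thick and 305 mm deep, spanning the full gap between the sides. The bottom shelf rests on the floor (its underside at z = 0) and the clear gap between one shelf's top and the next shelf's underside is 225 mm.


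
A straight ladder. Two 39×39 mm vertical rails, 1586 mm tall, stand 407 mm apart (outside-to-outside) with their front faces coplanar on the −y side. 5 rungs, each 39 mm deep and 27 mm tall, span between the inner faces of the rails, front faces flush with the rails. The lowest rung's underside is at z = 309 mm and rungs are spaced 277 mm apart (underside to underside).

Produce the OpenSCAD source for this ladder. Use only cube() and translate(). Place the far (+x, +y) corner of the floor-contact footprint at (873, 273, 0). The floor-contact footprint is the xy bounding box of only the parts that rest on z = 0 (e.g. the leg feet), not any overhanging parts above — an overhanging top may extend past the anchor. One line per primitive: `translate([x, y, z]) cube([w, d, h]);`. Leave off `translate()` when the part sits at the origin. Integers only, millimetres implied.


translate([466, 234, 0]) cube([39, 39, 1586]);
translate([834, 234, 0]) cube([39, 39, 1586]);
translate([505, 234, 309]) cube([329, 39, 27]);
translate([505, 234, 586]) cube([329, 39, 27]);
translate([505, 234, 863]) cube([329, 39, 27]);
translate([505, 234, 1140]) cube([329, 39, 27]);
translate([505, 234, 1417]) cube([329, 39, 27]);


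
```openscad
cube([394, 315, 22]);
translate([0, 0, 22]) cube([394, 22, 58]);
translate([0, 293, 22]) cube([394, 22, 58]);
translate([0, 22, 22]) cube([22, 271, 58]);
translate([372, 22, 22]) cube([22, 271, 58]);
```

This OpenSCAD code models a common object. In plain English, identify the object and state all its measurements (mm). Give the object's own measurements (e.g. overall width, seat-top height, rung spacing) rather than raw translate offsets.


An open-topped rectangular box: outside dimensions 394×315×80 mm, with a uniform wall and base thickness of 22 mm. The base is a full 394×315 slab on the floor; four walls sit on top of the base. The front and back walls (the −y and +y sides) span the full width; the two side walls fit between them.


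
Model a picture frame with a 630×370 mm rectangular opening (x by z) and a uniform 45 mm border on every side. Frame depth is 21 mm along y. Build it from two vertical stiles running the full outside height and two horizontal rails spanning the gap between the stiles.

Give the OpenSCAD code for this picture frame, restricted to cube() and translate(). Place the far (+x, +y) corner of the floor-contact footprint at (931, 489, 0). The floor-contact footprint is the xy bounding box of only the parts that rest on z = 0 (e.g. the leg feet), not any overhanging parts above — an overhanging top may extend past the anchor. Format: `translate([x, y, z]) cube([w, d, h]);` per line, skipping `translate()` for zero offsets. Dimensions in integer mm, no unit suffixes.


translate([211, 468, 0]) cube([45, 21, 460]);
translate([886, 468, 0]) cube([45, 21, 460]);
translate([256, 468, 0]) cube([630, 21, 45]);
translate([256, 468, 415]) cube([630, 21, 45]);


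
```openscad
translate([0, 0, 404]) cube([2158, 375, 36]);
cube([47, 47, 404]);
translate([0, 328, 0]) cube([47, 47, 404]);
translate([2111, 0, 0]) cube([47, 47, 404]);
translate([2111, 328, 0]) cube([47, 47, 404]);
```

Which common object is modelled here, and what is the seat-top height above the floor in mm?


A bench. The seat-top height is 440 mm.

A long slab on four corner posts — a bench. The slab sits at z = 404 with thickness 36, so the top is 404 + 36 = 440 mm.


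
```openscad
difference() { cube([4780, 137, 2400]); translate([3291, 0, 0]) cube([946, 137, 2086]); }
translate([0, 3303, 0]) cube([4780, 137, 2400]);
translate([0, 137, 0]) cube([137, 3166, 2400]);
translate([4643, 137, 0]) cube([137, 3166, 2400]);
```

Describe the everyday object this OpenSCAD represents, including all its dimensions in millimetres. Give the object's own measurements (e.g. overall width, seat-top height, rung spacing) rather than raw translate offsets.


A single room: four walls, each 2400 mm tall and 137 mm thick, enclosing an outside footprint 4780×3440 mm (x × y), no floor or roof. The front and back walls (−y and +y sides) run the full x-width; the side walls fit between their inner faces. A door opening 946 mm wide and 2086 mm tall is cut through the front wall from the floor up, its −x edge 3291 mm from the wall's −x end.


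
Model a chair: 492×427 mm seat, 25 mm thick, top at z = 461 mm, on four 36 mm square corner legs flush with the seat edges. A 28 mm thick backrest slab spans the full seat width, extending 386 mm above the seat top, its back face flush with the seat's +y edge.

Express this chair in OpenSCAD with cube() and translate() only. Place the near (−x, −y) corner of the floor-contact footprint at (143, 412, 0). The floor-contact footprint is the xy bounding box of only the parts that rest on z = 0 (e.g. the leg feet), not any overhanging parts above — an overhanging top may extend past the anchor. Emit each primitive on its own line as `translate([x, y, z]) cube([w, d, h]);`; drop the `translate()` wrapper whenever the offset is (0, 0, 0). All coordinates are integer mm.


translate([143, 412, 436]) cube([492, 427, 25]);
translate([143, 412, 0]) cube([36, 36, 436]);
translate([599, 412, 0]) cube([36, 36, 436]);
translate([143, 803, 0]) cube([36, 36, 436]);
translate([599, 803, 0]) cube([36, 36, 436]);
translate([143, 811, 461]) cube([492, 28, 386]);


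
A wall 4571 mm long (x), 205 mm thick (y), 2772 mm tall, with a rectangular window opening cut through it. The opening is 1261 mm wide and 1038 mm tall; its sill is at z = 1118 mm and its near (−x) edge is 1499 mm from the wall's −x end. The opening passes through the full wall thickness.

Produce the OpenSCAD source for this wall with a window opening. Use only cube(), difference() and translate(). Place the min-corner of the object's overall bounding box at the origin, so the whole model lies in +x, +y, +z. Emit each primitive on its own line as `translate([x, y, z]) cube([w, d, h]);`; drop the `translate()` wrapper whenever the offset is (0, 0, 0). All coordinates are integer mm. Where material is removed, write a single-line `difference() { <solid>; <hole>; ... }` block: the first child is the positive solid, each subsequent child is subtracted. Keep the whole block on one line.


difference() { cube([4571, 205, 2772]); translate([1499, 0, 1118]) cube([1261, 205, 1038]); }


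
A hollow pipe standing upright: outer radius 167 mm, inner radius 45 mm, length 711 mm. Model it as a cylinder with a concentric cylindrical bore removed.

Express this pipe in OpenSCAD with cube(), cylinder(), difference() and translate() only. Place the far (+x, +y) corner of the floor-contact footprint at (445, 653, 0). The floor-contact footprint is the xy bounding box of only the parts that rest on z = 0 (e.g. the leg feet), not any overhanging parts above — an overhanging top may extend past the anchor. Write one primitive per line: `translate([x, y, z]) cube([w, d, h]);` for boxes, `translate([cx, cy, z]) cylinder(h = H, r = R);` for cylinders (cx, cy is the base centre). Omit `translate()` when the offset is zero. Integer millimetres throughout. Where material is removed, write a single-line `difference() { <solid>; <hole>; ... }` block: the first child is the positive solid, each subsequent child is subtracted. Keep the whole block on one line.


difference() { translate([278, 486, 0]) cylinder(h = 711, r = 167); translate([278, 486, 0]) cylinder(h = 711, r = 45); }


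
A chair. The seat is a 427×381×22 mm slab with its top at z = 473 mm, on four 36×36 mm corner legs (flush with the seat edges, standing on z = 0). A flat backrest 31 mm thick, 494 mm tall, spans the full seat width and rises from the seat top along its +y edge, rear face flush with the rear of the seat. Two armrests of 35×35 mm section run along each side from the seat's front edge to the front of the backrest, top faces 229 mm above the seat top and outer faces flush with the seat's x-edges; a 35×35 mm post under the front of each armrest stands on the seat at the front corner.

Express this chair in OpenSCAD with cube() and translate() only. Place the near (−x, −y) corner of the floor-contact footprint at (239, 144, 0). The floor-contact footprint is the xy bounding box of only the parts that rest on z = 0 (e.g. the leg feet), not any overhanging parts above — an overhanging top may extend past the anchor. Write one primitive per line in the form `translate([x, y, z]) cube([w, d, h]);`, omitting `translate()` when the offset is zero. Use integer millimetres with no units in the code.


translate([239, 144, 451]) cube([427, 381, 22]);
translate([239, 144, 0]) cube([36, 36, 451]);
translate([630, 144, 0]) cube([36, 36, 451]);
translate([239, 489, 0]) cube([36, 36, 451]);
translate([630, 489, 0]) cube([36, 36, 451]);
translate([239, 494, 473]) cube([427, 31, 494]);
translate([239, 144, 667]) cube([35, 350, 35]);
translate([631, 144, 667]) cube([35, 350, 35]);
translate([239, 144, 473]) cube([35, 35, 194]);
translate([631, 144, 473]) cube([35, 35, 194]);


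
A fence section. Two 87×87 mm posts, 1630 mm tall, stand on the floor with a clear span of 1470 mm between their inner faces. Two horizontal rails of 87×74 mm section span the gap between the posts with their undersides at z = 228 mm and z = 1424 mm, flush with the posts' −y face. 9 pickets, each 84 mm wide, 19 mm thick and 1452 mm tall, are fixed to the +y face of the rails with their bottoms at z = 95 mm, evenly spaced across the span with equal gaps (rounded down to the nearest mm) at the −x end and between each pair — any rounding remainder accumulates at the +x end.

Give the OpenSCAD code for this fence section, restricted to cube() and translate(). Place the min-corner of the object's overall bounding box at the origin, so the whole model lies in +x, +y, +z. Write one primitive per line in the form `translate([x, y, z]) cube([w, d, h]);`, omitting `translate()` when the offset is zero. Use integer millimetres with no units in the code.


cube([87, 87, 1630]);
translate([1557, 0, 0]) cube([87, 87, 1630]);
translate([87, 0, 228]) cube([1470, 87, 74]);
translate([87, 0, 1424]) cube([1470, 87, 74]);
translate([158, 87, 95]) cube([84, 19, 1452]);
translate([313, 87, 95]) cube([84, 19, 1452]);
translate([468, 87, 95]) cube([84, 19, 1452]);
translate([623, 87, 95]) cube([84, 19, 1452]);
translate([778, 87, 95]) cube([84, 19, 1452]);
translate([933, 87, 95]) cube([84, 19, 1452]);
translate([1088, 87, 95]) cube([84, 19, 1452]);
translate([1243, 87, 95]) cube([84, 19, 1452]);
translate([1398, 87, 95]) cube([84, 19, 1452]);


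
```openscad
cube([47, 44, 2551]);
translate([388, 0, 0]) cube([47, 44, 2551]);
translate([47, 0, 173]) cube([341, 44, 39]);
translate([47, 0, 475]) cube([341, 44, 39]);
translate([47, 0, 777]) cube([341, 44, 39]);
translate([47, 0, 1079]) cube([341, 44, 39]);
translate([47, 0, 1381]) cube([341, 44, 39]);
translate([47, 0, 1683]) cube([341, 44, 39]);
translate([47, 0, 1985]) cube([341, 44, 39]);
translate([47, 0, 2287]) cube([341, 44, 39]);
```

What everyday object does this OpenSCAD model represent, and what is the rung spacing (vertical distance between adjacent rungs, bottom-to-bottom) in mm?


A ladder. The rung spacing is 302 mm.

Two tall 47×44 posts with 8 short bars between them — a ladder. Adjacent rungs sit at z = 173 and z = 475, so the spacing is 475 − 173 = 302 mm.


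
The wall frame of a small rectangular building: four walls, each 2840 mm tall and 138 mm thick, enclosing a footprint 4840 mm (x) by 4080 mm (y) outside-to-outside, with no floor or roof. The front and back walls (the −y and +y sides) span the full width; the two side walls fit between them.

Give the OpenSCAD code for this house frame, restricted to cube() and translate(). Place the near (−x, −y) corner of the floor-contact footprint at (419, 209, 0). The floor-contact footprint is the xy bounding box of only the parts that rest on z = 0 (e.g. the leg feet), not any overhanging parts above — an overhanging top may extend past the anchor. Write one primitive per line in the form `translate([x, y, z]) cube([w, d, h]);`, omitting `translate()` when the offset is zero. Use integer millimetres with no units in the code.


translate([419, 209, 0]) cube([4840, 138, 2840]);
translate([419, 4151, 0]) cube([4840, 138, 2840]);
translate([419, 347, 0]) cube([138, 3804, 2840]);
translate([5121, 347, 0]) cube([138, 3804, 2840]);


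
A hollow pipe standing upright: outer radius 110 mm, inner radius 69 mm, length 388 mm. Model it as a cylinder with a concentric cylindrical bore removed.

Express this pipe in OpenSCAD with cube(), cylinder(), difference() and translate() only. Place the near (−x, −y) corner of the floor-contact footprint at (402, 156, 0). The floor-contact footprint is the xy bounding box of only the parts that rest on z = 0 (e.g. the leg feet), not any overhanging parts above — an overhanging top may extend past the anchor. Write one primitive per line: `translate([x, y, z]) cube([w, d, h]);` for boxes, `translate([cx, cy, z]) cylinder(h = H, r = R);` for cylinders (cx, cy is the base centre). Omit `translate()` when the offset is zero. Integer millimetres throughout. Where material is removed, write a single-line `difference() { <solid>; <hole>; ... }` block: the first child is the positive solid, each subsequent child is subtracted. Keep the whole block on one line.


difference() { translate([512, 266, 0]) cylinder(h = 388, r = 110); translate([512, 266, 0]) cylinder(h = 388, r = 69); }


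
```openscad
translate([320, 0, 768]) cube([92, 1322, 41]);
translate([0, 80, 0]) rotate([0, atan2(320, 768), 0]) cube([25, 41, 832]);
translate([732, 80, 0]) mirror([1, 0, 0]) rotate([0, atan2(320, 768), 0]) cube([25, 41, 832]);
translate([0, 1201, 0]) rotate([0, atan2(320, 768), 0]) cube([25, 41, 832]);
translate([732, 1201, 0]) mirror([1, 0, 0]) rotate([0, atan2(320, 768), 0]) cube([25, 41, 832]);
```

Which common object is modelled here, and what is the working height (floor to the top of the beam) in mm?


A sawhorse. The overall height is 809 mm.

A beam across two mirrored pairs of raked legs — a sawhorse. The beam's underside is at z = 768 (matching the legs' vertical rise in atan2(320, 768)) and the beam is 41 mm tall, so its top is at 768 + 41 = 809 mm. The raked legs top out at the beam's underside, so that is the highest point.


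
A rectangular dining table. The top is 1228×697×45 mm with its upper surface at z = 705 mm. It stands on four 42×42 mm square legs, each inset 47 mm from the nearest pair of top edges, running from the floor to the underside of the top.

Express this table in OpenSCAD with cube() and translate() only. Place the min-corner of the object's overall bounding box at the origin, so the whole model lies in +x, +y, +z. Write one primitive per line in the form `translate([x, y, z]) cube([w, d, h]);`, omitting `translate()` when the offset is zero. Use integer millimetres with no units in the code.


// leg_h = 705 - 45 = 660
translate([0, 0, 660]) cube([1228, 697, 45]);
translate([47, 47, 0]) cube([42, 42, 660]);
translate([1139, 47, 0]) cube([42, 42, 660]);
translate([47, 608, 0]) cube([42, 42, 660]);
translate([1139, 608, 0]) cube([42, 42, 660]);


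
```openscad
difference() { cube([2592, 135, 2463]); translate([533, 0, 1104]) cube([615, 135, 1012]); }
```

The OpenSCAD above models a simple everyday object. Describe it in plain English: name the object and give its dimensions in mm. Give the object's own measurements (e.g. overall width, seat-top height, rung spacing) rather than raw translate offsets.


A wall 2592 mm long (x), 135 mm thick (y), 2463 mm tall, with a rectangular window opening cut through it. The opening is 615 mm wide and 1012 mm tall; its sill is at z = 1104 mm and its near (−x) edge is 533 mm from the wall's −x end. The opening passes through the full wall thickness.


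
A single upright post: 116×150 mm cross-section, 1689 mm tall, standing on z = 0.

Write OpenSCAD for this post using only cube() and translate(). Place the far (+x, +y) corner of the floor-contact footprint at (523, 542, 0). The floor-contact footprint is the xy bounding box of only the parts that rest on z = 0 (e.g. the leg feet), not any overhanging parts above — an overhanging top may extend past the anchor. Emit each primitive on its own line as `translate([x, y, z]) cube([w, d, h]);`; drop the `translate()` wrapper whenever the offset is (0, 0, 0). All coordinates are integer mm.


translate([407, 392, 0]) cube([116, 150, 1689]);


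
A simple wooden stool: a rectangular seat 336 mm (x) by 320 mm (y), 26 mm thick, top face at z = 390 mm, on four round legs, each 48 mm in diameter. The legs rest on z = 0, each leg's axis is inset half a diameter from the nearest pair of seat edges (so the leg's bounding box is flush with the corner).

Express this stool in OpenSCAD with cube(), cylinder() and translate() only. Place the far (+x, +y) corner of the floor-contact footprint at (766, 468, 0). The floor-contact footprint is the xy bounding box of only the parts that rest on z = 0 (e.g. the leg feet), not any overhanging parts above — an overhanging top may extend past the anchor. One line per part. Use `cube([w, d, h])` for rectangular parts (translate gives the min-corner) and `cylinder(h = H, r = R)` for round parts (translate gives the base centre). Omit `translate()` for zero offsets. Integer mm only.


translate([430, 148, 364]) cube([336, 320, 26]);
translate([454, 172, 0]) cylinder(h = 364, r = 24);
translate([742, 172, 0]) cylinder(h = 364, r = 24);
translate([454, 444, 0]) cylinder(h = 364, r = 24);
translate([742, 444, 0]) cylinder(h = 364, r = 24);


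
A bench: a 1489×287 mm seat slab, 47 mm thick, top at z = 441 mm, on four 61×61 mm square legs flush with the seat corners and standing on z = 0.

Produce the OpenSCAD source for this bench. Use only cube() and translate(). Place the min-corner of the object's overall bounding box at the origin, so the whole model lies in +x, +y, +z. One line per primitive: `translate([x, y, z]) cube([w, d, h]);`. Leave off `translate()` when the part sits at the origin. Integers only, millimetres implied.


// leg_h = 441 − 47 = 394
translate([0, 0, 394]) cube([1489, 287, 47]);
cube([61, 61, 394]);
translate([0, 226, 0]) cube([61, 61, 394]);
translate([1428, 0, 0]) cube([61, 61, 394]);
translate([1428, 226, 0]) cube([61, 61, 394]);


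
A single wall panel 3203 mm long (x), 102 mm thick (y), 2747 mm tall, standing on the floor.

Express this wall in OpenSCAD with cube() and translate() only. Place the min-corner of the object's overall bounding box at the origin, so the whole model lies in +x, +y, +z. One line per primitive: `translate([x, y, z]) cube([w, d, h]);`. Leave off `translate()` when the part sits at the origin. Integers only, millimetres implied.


cube([3203, 102, 2747]);


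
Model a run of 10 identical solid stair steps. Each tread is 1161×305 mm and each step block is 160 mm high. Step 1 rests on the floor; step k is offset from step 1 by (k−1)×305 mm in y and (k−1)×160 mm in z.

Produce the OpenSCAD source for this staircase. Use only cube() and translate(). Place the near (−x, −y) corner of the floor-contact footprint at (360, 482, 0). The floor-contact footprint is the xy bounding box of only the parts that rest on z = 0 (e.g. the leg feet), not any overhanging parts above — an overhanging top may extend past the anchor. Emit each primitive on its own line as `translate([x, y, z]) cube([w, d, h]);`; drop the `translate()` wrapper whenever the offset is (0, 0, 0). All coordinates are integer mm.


translate([360, 482, 0]) cube([1161, 305, 160]);
translate([360, 787, 160]) cube([1161, 305, 160]);
translate([360, 1092, 320]) cube([1161, 305, 160]);
translate([360, 1397, 480]) cube([1161, 305, 160]);
translate([360, 1702, 640]) cube([1161, 305, 160]);
translate([360, 2007, 800]) cube([1161, 305, 160]);
translate([360, 2312, 960]) cube([1161, 305, 160]);
translate([360, 2617, 1120]) cube([1161, 305, 160]);
translate([360, 2922, 1280]) cube([1161, 305, 160]);
translate([360, 3227, 1440]) cube([1161, 305, 160]);


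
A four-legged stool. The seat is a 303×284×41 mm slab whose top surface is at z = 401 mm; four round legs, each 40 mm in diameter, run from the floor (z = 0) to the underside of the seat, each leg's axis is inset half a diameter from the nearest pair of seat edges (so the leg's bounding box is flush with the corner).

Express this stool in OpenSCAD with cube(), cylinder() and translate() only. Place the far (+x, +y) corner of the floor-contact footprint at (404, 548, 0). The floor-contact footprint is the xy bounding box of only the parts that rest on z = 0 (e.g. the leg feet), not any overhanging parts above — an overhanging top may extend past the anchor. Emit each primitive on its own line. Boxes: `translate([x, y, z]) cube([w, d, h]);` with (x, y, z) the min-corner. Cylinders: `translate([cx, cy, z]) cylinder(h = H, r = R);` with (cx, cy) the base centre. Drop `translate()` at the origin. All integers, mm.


translate([101, 264, 360]) cube([303, 284, 41]);
translate([121, 284, 0]) cylinder(h = 360, r = 20);
translate([384, 284, 0]) cylinder(h = 360, r = 20);
translate([121, 528, 0]) cylinder(h = 360, r = 20);
translate([384, 528, 0]) cylinder(h = 360, r = 20);


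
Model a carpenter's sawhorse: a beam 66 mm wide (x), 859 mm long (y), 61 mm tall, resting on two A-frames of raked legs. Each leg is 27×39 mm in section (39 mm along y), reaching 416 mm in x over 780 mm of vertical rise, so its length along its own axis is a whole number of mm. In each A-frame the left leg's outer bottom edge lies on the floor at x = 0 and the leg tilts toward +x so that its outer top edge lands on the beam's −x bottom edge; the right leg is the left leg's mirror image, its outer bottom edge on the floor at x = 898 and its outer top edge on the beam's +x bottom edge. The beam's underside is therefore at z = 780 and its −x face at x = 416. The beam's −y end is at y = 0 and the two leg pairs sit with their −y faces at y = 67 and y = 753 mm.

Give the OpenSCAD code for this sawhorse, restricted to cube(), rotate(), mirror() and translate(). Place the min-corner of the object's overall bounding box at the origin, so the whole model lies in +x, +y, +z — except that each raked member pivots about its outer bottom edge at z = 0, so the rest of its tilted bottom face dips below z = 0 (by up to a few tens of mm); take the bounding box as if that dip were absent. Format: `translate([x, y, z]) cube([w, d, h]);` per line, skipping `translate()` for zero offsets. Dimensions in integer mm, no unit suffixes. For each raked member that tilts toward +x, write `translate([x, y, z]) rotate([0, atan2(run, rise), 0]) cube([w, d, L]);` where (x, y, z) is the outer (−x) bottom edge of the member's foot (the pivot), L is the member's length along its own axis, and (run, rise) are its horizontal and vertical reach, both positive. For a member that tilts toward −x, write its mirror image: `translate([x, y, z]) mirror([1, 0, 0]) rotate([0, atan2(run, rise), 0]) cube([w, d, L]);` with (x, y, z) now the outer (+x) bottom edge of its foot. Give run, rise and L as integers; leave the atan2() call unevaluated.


// leg length = √(416² + 780²) = 884
// right-leg outer foot x = 2·416 + 66 = 898
// beam min-corner = (416, 0, 780)
translate([416, 0, 780]) cube([66, 859, 61]);
translate([0, 67, 0]) rotate([0, atan2(416, 780), 0]) cube([27, 39, 884]);
translate([898, 67, 0]) mirror([1, 0, 0]) rotate([0, atan2(416, 780), 0]) cube([27, 39, 884]);
translate([0, 753, 0]) rotate([0, atan2(416, 780), 0]) cube([27, 39, 884]);
translate([898, 753, 0]) mirror([1, 0, 0]) rotate([0, atan2(416, 780), 0]) cube([27, 39, 884]);


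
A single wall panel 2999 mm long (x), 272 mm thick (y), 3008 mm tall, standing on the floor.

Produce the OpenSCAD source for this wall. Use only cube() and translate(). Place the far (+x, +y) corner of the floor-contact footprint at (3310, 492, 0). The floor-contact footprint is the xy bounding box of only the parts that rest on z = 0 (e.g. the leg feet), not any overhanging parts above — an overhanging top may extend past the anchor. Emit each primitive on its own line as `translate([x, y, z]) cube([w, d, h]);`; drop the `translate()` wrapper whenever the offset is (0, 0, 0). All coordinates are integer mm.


translate([311, 220, 0]) cube([2999, 272, 3008]);


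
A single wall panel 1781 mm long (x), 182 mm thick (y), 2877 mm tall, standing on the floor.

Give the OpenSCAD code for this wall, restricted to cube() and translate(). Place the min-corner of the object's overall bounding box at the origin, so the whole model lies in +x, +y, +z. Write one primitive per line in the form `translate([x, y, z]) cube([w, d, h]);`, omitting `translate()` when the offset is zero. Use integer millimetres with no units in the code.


cube([1781, 182, 2877]);


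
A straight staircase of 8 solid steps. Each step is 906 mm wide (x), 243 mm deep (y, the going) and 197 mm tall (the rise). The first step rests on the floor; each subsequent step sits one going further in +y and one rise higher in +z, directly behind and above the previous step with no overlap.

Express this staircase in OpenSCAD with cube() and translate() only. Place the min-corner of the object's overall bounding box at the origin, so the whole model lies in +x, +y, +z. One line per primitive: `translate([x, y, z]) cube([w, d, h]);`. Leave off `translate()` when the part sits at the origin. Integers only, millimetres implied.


cube([906, 243, 197]);
translate([0, 243, 197]) cube([906, 243, 197]);
translate([0, 486, 394]) cube([906, 243, 197]);
translate([0, 729, 591]) cube([906, 243, 197]);
translate([0, 972, 788]) cube([906, 243, 197]);
translate([0, 1215, 985]) cube([906, 243, 197]);
translate([0, 1458, 1182]) cube([906, 243, 197]);
translate([0, 1701, 1379]) cube([906, 243, 197]);


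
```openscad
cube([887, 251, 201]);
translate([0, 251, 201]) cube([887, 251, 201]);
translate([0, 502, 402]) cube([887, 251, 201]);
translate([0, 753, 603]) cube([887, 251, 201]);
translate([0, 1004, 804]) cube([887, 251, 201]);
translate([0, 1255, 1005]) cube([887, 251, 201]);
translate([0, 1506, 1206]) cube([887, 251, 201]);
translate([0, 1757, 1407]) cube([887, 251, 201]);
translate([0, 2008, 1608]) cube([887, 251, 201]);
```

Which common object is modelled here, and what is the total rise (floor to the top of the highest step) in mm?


A staircase. The total rise is 1809 mm.

9 identical blocks, each offset up and back from the previous — a staircase. Each step is 201 mm tall and there are 9 of them, so the total rise is 9 × 201 = 1809 mm.


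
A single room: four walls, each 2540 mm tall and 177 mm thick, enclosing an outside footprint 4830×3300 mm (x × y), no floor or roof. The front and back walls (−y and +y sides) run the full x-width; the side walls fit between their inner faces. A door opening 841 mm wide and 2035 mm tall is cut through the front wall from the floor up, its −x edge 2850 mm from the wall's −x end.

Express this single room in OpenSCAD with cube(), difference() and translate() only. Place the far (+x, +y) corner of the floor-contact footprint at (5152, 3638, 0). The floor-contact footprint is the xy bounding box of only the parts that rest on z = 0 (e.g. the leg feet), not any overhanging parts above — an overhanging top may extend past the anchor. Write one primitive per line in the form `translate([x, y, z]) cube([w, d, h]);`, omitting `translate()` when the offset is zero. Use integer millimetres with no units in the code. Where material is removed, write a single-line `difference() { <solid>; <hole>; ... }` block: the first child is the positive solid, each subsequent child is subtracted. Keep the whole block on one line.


difference() { translate([322, 338, 0]) cube([4830, 177, 2540]); translate([3172, 338, 0]) cube([841, 177, 2035]); }
translate([322, 3461, 0]) cube([4830, 177, 2540]);
translate([322, 515, 0]) cube([177, 2946, 2540]);
translate([4975, 515, 0]) cube([177, 2946, 2540]);


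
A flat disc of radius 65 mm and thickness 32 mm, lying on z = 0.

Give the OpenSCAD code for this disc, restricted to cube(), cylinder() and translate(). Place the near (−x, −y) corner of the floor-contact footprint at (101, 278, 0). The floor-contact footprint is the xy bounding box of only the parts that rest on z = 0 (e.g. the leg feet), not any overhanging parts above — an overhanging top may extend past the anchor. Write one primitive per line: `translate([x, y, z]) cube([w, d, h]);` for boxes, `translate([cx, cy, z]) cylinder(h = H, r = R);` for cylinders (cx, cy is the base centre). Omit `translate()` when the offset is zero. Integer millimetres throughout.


translate([166, 343, 0]) cylinder(h = 32, r = 65);


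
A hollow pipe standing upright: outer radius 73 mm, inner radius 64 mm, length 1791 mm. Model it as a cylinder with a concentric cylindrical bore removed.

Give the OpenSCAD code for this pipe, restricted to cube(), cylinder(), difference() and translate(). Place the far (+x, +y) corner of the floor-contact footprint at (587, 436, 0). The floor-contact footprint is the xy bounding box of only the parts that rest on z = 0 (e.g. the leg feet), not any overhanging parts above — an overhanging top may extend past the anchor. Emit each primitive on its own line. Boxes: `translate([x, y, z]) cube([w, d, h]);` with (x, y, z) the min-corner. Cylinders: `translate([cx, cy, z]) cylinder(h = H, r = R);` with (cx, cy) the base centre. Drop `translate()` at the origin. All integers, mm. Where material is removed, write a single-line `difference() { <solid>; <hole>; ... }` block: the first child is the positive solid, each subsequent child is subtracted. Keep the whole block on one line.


difference() { translate([514, 363, 0]) cylinder(h = 1791, r = 73); translate([514, 363, 0]) cylinder(h = 1791, r = 64); }


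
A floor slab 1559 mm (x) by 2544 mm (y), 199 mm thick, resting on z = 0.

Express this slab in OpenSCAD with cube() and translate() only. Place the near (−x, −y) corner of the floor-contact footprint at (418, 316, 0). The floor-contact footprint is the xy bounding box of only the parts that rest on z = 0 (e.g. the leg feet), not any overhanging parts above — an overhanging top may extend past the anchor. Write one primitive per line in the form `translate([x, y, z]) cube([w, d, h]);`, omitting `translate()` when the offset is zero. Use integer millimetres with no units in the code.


translate([418, 316, 0]) cube([1559, 2544, 199]);


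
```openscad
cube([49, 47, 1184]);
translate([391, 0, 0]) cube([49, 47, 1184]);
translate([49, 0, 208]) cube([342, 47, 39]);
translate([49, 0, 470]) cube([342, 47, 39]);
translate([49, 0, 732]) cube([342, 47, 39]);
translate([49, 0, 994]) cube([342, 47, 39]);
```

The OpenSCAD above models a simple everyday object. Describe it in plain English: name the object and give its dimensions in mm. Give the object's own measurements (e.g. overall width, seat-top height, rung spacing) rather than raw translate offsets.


A straight ladder. Two 49×47 mm vertical rails, 1184 mm tall, stand 440 mm apart (outside-to-outside) with their front faces coplanar on the −y side. 4 rungs, each 47 mm deep and 39 mm tall, span between the inner faces of the rails, front faces flush with the rails. The lowest rung's underside is at z = 208 mm and rungs are spaced 262 mm apart (underside to underside).


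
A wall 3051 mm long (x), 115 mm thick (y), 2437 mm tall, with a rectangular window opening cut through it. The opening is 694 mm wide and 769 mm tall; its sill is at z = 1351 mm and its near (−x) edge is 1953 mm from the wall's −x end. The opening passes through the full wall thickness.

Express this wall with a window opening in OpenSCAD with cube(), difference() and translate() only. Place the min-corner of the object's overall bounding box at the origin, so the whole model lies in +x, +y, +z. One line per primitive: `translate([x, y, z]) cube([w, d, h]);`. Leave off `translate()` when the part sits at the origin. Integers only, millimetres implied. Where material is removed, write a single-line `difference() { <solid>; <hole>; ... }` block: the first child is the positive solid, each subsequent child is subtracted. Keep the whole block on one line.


difference() { cube([3051, 115, 2437]); translate([1953, 0, 1351]) cube([694, 115, 769]); }


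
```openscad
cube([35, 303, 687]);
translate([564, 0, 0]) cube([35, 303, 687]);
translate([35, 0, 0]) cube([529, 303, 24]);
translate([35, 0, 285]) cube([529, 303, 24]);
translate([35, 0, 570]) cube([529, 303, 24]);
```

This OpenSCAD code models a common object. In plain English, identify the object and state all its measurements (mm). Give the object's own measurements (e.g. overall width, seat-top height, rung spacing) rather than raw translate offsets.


An open bookshelf. Two side panels, each 35 mm thick, 303 mm deep and 687 mm tall, stand 599 mm apart (outside-to-outside). Between them sit 3 shelves, each 24 mm thick and 303 mm deep, spanning the full gap between the sides. The bottom shelf rests on the floor (its underside at z = 0) and the clear gap between one shelf's top and the next shelf's underside is 261 mm.


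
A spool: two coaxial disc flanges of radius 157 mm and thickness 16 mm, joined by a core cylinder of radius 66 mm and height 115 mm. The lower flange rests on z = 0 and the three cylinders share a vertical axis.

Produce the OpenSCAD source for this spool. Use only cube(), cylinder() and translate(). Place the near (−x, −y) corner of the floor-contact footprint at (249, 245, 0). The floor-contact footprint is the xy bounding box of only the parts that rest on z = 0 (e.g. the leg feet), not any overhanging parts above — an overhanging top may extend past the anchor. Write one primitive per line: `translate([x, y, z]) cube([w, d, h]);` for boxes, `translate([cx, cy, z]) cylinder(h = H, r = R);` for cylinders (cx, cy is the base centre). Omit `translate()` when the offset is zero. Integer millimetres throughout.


translate([406, 402, 0]) cylinder(h = 16, r = 157);
translate([406, 402, 16]) cylinder(h = 115, r = 66);
translate([406, 402, 131]) cylinder(h = 16, r = 157);


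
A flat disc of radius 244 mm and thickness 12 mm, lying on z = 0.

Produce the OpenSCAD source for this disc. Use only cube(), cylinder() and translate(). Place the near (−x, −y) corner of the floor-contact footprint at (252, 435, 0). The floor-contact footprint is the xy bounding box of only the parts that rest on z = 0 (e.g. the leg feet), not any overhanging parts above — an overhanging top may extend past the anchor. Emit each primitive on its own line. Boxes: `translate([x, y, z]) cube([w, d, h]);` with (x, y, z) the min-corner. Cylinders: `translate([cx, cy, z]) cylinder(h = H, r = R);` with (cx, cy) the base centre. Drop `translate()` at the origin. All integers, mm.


translate([496, 679, 0]) cylinder(h = 12, r = 244);


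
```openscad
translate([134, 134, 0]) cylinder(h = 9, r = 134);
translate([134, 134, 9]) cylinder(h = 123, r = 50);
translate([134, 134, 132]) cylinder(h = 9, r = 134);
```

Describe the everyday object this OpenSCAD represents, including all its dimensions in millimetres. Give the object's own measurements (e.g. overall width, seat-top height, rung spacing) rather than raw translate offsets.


A spool: two coaxial disc flanges of radius 134 mm and thickness 9 mm, joined by a core cylinder of radius 50 mm and height 123 mm. The lower flange rests on z = 0 and the three cylinders share a vertical axis.


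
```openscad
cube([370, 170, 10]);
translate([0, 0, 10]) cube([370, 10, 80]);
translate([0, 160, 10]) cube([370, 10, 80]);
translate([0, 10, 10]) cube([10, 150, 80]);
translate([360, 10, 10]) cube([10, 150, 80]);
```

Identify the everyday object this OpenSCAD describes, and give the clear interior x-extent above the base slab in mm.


An open box. The internal width is 350 mm.

A 370×170 base slab with four walls standing on it — an open box. The base is 370 mm wide and the walls are 10 mm thick, so the internal width is 370 − 2 × 10 = 350 mm.


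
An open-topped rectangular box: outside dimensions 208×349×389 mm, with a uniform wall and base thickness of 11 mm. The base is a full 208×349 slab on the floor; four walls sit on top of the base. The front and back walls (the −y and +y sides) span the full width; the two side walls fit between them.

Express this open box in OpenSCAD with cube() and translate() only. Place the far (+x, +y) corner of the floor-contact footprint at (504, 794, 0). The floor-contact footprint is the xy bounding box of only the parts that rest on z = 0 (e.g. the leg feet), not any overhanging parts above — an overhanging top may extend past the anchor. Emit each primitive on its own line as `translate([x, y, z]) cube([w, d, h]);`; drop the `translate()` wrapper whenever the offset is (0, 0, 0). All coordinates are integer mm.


translate([296, 445, 0]) cube([208, 349, 11]);
translate([296, 445, 11]) cube([208, 11, 378]);
translate([296, 783, 11]) cube([208, 11, 378]);
translate([296, 456, 11]) cube([11, 327, 378]);
translate([493, 456, 11]) cube([11, 327, 378]);


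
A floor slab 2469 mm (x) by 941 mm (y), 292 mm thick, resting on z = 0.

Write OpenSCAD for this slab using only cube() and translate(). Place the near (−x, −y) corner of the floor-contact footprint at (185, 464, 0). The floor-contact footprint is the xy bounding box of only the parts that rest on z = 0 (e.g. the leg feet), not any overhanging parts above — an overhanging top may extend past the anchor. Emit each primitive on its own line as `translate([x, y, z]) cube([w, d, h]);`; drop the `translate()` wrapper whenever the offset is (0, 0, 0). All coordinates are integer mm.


translate([185, 464, 0]) cube([2469, 941, 292]);


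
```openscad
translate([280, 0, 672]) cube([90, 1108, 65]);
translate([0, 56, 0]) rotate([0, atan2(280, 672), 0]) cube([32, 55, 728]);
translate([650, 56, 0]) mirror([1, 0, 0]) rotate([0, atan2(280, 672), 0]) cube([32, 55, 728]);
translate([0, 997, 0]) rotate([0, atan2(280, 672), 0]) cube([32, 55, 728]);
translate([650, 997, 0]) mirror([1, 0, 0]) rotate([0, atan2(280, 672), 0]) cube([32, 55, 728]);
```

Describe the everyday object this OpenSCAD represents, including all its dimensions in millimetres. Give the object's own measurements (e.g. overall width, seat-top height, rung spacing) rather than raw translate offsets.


A sawhorse. A 90×1108×65 mm beam (x, y, z) sits on two A-frame leg pairs. Each pair is two raked legs of 32×55 mm section (55 mm along y) splaying symmetrically in x. Each leg rises 672 mm vertically over 280 mm of horizontal reach and is 728 mm long along its own axis. Every leg's outer bottom edge rests on the floor and its outer top edge meets a bottom edge of the beam — the left legs (tilting toward +x) meet the beam's −x bottom edge, the right legs (their mirror images, tilting toward −x) meet its +x bottom edge — so the leg tops tuck under the beam, the beam's underside is 672 mm above the floor, and the feet are 650 mm apart outside-to-outside with the beam centred between them. The two leg pairs are set in 56 mm from either end of the beam.
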